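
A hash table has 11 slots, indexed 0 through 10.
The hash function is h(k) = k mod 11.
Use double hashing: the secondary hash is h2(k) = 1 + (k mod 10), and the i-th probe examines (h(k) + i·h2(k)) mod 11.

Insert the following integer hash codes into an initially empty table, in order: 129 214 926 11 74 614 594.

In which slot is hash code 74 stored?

7

Insert 129: h=8, slot 8 empty -> index 8.
Insert 214: h=5, slot 5 empty -> index 5.
Insert 926: h=2, slot 2 empty -> index 2.
Insert 11: h=0, slot 0 empty -> index 0.
Insert 74: h=8, h2=5, slots 8,2 occupied -> index 7.
Insert 614: h=9, slot 9 empty -> index 9.
Insert 594: h=0, h2=5, slots 0,5 occupied -> index 10.
Table: [11, ., 926, ., ., 214, ., 74, 129, 614, 594]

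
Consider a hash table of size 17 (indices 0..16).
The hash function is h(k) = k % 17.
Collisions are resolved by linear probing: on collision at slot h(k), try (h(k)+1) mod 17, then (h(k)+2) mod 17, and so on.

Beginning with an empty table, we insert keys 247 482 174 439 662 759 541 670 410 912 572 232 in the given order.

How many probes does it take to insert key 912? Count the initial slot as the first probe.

247: h=9 -> slot 9
482: h=6 -> slot 6
174: h=4 -> slot 4
439: h=14 -> slot 14
662: h=16 -> slot 16
759: h=11 -> slot 11
541: h=14, probe 14,15 -> slot 15
670: h=7 -> slot 7
410: h=2 -> slot 2
912: h=11, probe 11,12 -> slot 12
572: h=11, probe 11,12,13 -> slot 13
232: h=11, probe 11,12,13,14,15,16,0 -> slot 0
Table: [232, ∅, 410, ∅, 174, ∅, 482, 670, ∅, 247, ∅, 759, 912, 572, 439, 541, 662]

2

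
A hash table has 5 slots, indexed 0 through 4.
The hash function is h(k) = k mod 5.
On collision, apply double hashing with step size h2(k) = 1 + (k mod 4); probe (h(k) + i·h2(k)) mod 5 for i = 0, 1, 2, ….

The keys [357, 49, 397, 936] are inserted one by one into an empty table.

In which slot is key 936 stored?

357 hashes to 2; slot 2 is free → place at 2.
49 hashes to 4; slot 4 is free → place at 4.
397 hashes to 2, h2=2; 2,4 taken → place at 1.
936 hashes to 1, h2=1; 1,2 taken → place at 3.
Table: [-, 397, 357, 936, 49]

3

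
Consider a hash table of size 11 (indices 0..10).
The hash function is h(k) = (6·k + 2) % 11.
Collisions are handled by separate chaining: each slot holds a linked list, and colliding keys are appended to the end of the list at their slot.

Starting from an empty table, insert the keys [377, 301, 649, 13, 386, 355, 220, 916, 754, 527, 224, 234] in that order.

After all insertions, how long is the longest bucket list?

377 -> bucket 9
301 -> bucket 4
649 -> bucket 2
13 -> bucket 3
386 -> bucket 8
355 -> bucket 9 (collision)
220 -> bucket 2 (collision)
916 -> bucket 9 (collision)
754 -> bucket 5
527 -> bucket 7
224 -> bucket 4 (collision)
234 -> bucket 9 (collision)
Final buckets:
0: —
1: —
2: 649 -> 220
3: 13
4: 301 -> 224
5: 754
6: —
7: 527
8: 386
9: 377 -> 355 -> 916 -> 234
10: —

4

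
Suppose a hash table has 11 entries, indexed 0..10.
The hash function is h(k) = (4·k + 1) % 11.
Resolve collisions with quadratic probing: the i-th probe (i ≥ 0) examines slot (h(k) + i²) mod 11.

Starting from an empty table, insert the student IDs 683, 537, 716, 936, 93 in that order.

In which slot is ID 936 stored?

Insert 683: h=5, slot 5 empty → index 5.
Insert 537: h=4, slot 4 empty → index 4.
Insert 716: h=5, slot 5 occupied → index 6.
Insert 936: h=5, slots 5,6 occupied → index 9.
Insert 93: h=10, slot 10 empty → index 10.
Table: [_, _, _, _, 537, 683, 716, _, _, 936, 93]

9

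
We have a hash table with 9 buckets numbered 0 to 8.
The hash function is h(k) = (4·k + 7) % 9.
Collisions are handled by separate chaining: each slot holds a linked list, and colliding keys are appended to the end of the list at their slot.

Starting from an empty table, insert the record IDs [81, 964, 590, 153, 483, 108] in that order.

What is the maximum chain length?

3

81 → bucket 7
964 → bucket 2
590 → bucket 0
153 → bucket 7 (collision)
483 → bucket 4
108 → bucket 7 (collision)
Final buckets:
0: 590
1: _
2: 964
3: _
4: 483
5: _
6: _
7: 81 -> 153 -> 108
8: _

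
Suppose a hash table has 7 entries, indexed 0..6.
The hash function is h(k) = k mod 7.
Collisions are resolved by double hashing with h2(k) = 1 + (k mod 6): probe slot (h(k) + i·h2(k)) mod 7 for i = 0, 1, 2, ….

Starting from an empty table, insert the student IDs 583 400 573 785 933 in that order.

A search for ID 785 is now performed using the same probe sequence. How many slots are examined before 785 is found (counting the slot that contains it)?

2

583 hashes to 2; slot 2 is free => place at 2.
400 hashes to 1; slot 1 is free => place at 1.
573 hashes to 6; slot 6 is free => place at 6.
785 hashes to 1, h2=6; 1 taken => place at 0.
933 hashes to 2, h2=4; 2,6 taken => place at 3.
Table: [785, 400, 583, 933, —, —, 573]
Lookup 785: h=1, h2=6, probe 1,0 → found at 0.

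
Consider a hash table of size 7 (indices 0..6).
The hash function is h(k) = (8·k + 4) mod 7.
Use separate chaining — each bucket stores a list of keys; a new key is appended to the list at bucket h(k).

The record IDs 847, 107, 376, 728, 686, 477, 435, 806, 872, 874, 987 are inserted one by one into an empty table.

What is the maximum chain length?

4

847 → bucket 4
107 → bucket 6
376 → bucket 2
728 → bucket 4 (collision)
686 → bucket 4 (collision)
477 → bucket 5
435 → bucket 5 (collision)
806 → bucket 5 (collision)
872 → bucket 1
874 → bucket 3
987 → bucket 4 (collision)
Final buckets:
0: -
1: 872
2: 376
3: 874
4: 847 -> 728 -> 686 -> 987
5: 477 -> 435 -> 806
6: 107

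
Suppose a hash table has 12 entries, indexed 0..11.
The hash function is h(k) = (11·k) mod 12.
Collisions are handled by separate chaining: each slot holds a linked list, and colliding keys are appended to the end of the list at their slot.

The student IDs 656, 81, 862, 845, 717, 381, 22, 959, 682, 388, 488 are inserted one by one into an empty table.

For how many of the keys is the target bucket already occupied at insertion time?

Insert 656: h=4, bucket 4 empty → new chain.
Insert 81: h=3, bucket 3 empty → new chain.
Insert 862: h=2, bucket 2 empty → new chain.
Insert 845: h=7, bucket 7 empty → new chain.
Insert 717: h=3, bucket 3 nonempty → append to chain.
Insert 381: h=3, bucket 3 nonempty → append to chain.
Insert 22: h=2, bucket 2 nonempty → append to chain.
Insert 959: h=1, bucket 1 empty → new chain.
Insert 682: h=2, bucket 2 nonempty → append to chain.
Insert 388: h=8, bucket 8 empty → new chain.
Insert 488: h=4, bucket 4 nonempty → append to chain.
Final buckets:
0: .
1: 959
2: 862 -> 22 -> 682
3: 81 -> 717 -> 381
4: 656 -> 488
5: .
6: .
7: 845
8: 388
9: .
10: .
11: .

5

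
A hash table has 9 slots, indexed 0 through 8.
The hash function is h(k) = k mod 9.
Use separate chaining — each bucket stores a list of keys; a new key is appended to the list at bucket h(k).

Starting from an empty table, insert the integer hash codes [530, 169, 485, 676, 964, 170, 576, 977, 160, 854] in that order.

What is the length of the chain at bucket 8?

Insert 530: h=8, bucket 8 empty -> new chain.
Insert 169: h=7, bucket 7 empty -> new chain.
Insert 485: h=8, bucket 8 nonempty -> append to chain.
Insert 676: h=1, bucket 1 empty -> new chain.
Insert 964: h=1, bucket 1 nonempty -> append to chain.
Insert 170: h=8, bucket 8 nonempty -> append to chain.
Insert 576: h=0, bucket 0 empty -> new chain.
Insert 977: h=5, bucket 5 empty -> new chain.
Insert 160: h=7, bucket 7 nonempty -> append to chain.
Insert 854: h=8, bucket 8 nonempty -> append to chain.
Final buckets:
0: 576
1: 676 -> 964
2: -
3: -
4: -
5: 977
6: -
7: 169 -> 160
8: 530 -> 485 -> 170 -> 854

4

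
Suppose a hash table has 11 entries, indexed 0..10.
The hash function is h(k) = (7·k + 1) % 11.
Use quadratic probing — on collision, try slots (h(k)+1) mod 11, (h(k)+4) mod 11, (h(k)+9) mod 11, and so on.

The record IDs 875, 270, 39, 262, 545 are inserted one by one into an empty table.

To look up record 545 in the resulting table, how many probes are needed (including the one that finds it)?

4

875 hashes to 10; slot 10 is free -> place at 10.
270 hashes to 10; 10 taken -> place at 0.
39 hashes to 10; 10,0 taken -> place at 3.
262 hashes to 9; slot 9 is free -> place at 9.
545 hashes to 10; 10,0,3 taken -> place at 8.
Table: [270, -, -, 39, -, -, -, -, 545, 262, 875]
Lookup 545: h=10, probe 10,0,3,8 → found at 8.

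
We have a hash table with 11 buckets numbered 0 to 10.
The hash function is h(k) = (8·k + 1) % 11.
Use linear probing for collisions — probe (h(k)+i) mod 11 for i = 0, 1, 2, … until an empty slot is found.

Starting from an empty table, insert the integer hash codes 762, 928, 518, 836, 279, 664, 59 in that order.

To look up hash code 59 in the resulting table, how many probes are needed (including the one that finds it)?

762 hashes to 3; slot 3 is free -> place at 3.
928 hashes to 0; slot 0 is free -> place at 0.
518 hashes to 9; slot 9 is free -> place at 9.
836 hashes to 1; slot 1 is free -> place at 1.
279 hashes to 0; 0,1 taken -> place at 2.
664 hashes to 0; 0,1,2,3 taken -> place at 4.
59 hashes to 0; 0,1,2,3,4 taken -> place at 5.
Table: [928, 836, 279, 762, 664, 59, ∅, ∅, ∅, 518, ∅]
Lookup 59: h=0, probe 0,1,2,3,4,5 → found at 5.

6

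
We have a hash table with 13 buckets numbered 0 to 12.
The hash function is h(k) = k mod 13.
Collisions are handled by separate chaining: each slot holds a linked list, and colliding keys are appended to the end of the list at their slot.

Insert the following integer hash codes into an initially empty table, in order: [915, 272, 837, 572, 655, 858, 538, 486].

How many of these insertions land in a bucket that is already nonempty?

Insert 915: h=5, bucket 5 empty → new chain.
Insert 272: h=12, bucket 12 empty → new chain.
Insert 837: h=5, bucket 5 nonempty → append to chain.
Insert 572: h=0, bucket 0 empty → new chain.
Insert 655: h=5, bucket 5 nonempty → append to chain.
Insert 858: h=0, bucket 0 nonempty → append to chain.
Insert 538: h=5, bucket 5 nonempty → append to chain.
Insert 486: h=5, bucket 5 nonempty → append to chain.
Final buckets:
0: 572 -> 858
1: ∅
2: ∅
3: ∅
4: ∅
5: 915 -> 837 -> 655 -> 538 -> 486
6: ∅
7: ∅
8: ∅
9: ∅
10: ∅
11: ∅
12: 272

5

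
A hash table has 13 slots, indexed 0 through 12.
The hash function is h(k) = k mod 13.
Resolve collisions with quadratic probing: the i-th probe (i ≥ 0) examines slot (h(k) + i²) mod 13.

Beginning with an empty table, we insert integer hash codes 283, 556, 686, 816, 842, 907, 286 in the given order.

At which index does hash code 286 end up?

Insert 283: h=10, slot 10 empty → index 10.
Insert 556: h=10, slot 10 occupied → index 11.
Insert 686: h=10, slots 10,11 occupied → index 1.
Insert 816: h=10, slots 10,11,1 occupied → index 6.
Insert 842: h=10, slots 10,11,1,6 occupied → index 0.
Insert 907: h=10, slots 10,11,1,6,0 occupied → index 9.
Insert 286: h=0, slots 0,1 occupied → index 4.
Table: [842, 686, -, -, 286, -, 816, -, -, 907, 283, 556, -]

4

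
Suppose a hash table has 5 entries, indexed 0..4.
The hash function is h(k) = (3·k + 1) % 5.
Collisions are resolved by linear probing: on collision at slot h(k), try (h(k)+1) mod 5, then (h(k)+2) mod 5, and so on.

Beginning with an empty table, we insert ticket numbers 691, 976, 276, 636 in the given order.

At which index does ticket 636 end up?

2

691 hashes to 4; slot 4 is free -> place at 4.
976 hashes to 4; 4 taken -> place at 0.
276 hashes to 4; 4,0 taken -> place at 1.
636 hashes to 4; 4,0,1 taken -> place at 2.
Table: [976, 276, 636, —, 691]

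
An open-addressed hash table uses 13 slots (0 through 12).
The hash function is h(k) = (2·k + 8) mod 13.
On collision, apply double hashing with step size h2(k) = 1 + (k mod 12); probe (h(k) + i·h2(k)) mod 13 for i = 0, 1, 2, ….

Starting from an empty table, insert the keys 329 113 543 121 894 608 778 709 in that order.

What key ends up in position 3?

329

Insert 329: h=3, slot 3 empty → index 3.
Insert 113: h=0, slot 0 empty → index 0.
Insert 543: h=2, slot 2 empty → index 2.
Insert 121: h=3, h2=2, slot 3 occupied → index 5.
Insert 894: h=2, h2=7, slot 2 occupied → index 9.
Insert 608: h=2, h2=9, slot 2 occupied → index 11.
Insert 778: h=4, slot 4 empty → index 4.
Insert 709: h=9, h2=2, slots 9,11,0,2,4 occupied → index 6.
Table: [113, _, 543, 329, 778, 121, 709, _, _, 894, _, 608, _]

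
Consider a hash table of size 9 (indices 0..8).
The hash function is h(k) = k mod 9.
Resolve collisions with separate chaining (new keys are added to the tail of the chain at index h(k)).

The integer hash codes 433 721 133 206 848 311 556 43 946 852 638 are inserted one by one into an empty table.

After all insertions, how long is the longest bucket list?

433 → bucket 1
721 → bucket 1 (collision)
133 → bucket 7
206 → bucket 8
848 → bucket 2
311 → bucket 5
556 → bucket 7 (collision)
43 → bucket 7 (collision)
946 → bucket 1 (collision)
852 → bucket 6
638 → bucket 8 (collision)
Final buckets:
0: -
1: 433 -> 721 -> 946
2: 848
3: -
4: -
5: 311
6: 852
7: 133 -> 556 -> 43
8: 206 -> 638

3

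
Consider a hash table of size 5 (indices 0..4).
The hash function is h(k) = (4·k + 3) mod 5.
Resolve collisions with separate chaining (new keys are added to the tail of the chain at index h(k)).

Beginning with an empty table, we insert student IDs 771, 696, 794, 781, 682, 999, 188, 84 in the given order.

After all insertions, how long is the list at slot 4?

Insert 771: h=2, bucket 2 empty → new chain.
Insert 696: h=2, bucket 2 nonempty → append to chain.
Insert 794: h=4, bucket 4 empty → new chain.
Insert 781: h=2, bucket 2 nonempty → append to chain.
Insert 682: h=1, bucket 1 empty → new chain.
Insert 999: h=4, bucket 4 nonempty → append to chain.
Insert 188: h=0, bucket 0 empty → new chain.
Insert 84: h=4, bucket 4 nonempty → append to chain.
Final buckets:
0: 188
1: 682
2: 771 -> 696 -> 781
3: ∅
4: 794 -> 999 -> 84

3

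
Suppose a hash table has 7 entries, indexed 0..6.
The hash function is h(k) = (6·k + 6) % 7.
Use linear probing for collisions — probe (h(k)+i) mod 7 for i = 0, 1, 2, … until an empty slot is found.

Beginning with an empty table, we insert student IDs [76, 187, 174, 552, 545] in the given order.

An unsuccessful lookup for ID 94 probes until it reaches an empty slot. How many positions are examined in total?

3

76: h=0 → slot 0
187: h=1 → slot 1
174: h=0, probe 0,1,2 → slot 2
552: h=0, probe 0,1,2,3 → slot 3
545: h=0, probe 0,1,2,3,4 → slot 4
Table: [76, 187, 174, 552, 545, ., .]
Lookup 94: h=3, probe 3,4,5 → slot 5 empty, not found.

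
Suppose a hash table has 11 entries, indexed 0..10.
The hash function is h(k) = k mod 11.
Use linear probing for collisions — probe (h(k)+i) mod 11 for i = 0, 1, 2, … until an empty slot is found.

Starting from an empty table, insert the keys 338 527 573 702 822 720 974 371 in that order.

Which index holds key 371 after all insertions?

2

Insert 338: h=8, slot 8 empty -> index 8.
Insert 527: h=10, slot 10 empty -> index 10.
Insert 573: h=1, slot 1 empty -> index 1.
Insert 702: h=9, slot 9 empty -> index 9.
Insert 822: h=8, slots 8,9,10 occupied -> index 0.
Insert 720: h=5, slot 5 empty -> index 5.
Insert 974: h=6, slot 6 empty -> index 6.
Insert 371: h=8, slots 8,9,10,0,1 occupied -> index 2.
Table: [822, 573, 371, -, -, 720, 974, -, 338, 702, 527]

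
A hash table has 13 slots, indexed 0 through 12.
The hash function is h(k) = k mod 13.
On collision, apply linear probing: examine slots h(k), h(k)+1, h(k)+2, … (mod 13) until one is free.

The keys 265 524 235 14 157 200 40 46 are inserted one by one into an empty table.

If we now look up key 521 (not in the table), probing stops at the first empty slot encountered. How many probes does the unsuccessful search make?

9

265 hashes to 5; slot 5 is free → place at 5.
524 hashes to 4; slot 4 is free → place at 4.
235 hashes to 1; slot 1 is free → place at 1.
14 hashes to 1; 1 taken → place at 2.
157 hashes to 1; 1,2 taken → place at 3.
200 hashes to 5; 5 taken → place at 6.
40 hashes to 1; 1,2,3,4,5,6 taken → place at 7.
46 hashes to 7; 7 taken → place at 8.
Table: [—, 235, 14, 157, 524, 265, 200, 40, 46, —, —, —, —]
Lookup 521: h=1, probe 1,2,3,4,5,6,7,8,9 → slot 9 empty, not found.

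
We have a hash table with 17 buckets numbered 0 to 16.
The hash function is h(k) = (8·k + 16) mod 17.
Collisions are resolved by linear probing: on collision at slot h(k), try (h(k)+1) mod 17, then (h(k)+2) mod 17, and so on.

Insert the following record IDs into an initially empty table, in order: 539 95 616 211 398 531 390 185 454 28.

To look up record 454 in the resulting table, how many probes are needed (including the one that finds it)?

3

539: h=10 → slot 10
95: h=11 → slot 11
616: h=14 → slot 14
211: h=4 → slot 4
398: h=4, probe 4,5 → slot 5
531: h=14, probe 14,15 → slot 15
390: h=8 → slot 8
185: h=0 → slot 0
454: h=10, probe 10,11,12 → slot 12
28: h=2 → slot 2
Table: [185, -, 28, -, 211, 398, -, -, 390, -, 539, 95, 454, -, 616, 531, -]
Lookup 454: h=10, probe 10,11,12 → found at 12.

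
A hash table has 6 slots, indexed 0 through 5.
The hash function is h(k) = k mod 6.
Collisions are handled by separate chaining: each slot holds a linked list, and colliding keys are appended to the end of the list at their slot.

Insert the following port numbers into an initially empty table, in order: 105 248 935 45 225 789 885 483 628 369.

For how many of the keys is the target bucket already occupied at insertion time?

6

105 -> bucket 3
248 -> bucket 2
935 -> bucket 5
45 -> bucket 3 (collision)
225 -> bucket 3 (collision)
789 -> bucket 3 (collision)
885 -> bucket 3 (collision)
483 -> bucket 3 (collision)
628 -> bucket 4
369 -> bucket 3 (collision)
Final buckets:
0: —
1: —
2: 248
3: 105 -> 45 -> 225 -> 789 -> 885 -> 483 -> 369
4: 628
5: 935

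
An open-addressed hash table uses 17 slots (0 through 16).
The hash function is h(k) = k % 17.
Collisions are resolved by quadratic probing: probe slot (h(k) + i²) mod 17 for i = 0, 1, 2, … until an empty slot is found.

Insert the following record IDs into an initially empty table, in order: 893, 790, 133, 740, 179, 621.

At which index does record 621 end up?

1

893 hashes to 9; slot 9 is free -> place at 9.
790 hashes to 8; slot 8 is free -> place at 8.
133 hashes to 14; slot 14 is free -> place at 14.
740 hashes to 9; 9 taken -> place at 10.
179 hashes to 9; 9,10 taken -> place at 13.
621 hashes to 9; 9,10,13 taken -> place at 1.
Table: [_, 621, _, _, _, _, _, _, 790, 893, 740, _, _, 179, 133, _, _]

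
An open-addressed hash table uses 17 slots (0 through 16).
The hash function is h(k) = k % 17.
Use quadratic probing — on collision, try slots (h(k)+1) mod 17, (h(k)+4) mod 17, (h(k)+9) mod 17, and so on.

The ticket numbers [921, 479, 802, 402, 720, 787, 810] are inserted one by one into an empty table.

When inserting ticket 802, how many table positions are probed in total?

3

921 hashes to 3; slot 3 is free → place at 3.
479 hashes to 3; 3 taken → place at 4.
802 hashes to 3; 3,4 taken → place at 7.
402 hashes to 11; slot 11 is free → place at 11.
720 hashes to 6; slot 6 is free → place at 6.
787 hashes to 5; slot 5 is free → place at 5.
810 hashes to 11; 11 taken → place at 12.
Table: [-, -, -, 921, 479, 787, 720, 802, -, -, -, 402, 810, -, -, -, -]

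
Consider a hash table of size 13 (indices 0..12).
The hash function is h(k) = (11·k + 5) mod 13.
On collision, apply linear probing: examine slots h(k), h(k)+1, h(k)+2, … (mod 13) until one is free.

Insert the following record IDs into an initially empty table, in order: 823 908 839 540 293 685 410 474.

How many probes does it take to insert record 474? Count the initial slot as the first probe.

823: h=10 => slot 10
908: h=9 => slot 9
839: h=4 => slot 4
540: h=4, probe 4,5 => slot 5
293: h=4, probe 4,5,6 => slot 6
685: h=0 => slot 0
410: h=4, probe 4,5,6,7 => slot 7
474: h=6, probe 6,7,8 => slot 8
Table: [685, -, -, -, 839, 540, 293, 410, 474, 908, 823, -, -]

3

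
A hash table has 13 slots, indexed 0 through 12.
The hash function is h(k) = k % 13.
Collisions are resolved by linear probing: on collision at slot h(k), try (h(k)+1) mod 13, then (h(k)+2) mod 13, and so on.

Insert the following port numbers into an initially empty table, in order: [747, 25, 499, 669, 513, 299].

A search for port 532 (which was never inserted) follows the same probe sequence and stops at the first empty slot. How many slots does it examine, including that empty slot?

3

747 hashes to 6; slot 6 is free => place at 6.
25 hashes to 12; slot 12 is free => place at 12.
499 hashes to 5; slot 5 is free => place at 5.
669 hashes to 6; 6 taken => place at 7.
513 hashes to 6; 6,7 taken => place at 8.
299 hashes to 0; slot 0 is free => place at 0.
Table: [299, -, -, -, -, 499, 747, 669, 513, -, -, -, 25]
Lookup 532: h=12, probe 12,0,1 → slot 1 empty, not found.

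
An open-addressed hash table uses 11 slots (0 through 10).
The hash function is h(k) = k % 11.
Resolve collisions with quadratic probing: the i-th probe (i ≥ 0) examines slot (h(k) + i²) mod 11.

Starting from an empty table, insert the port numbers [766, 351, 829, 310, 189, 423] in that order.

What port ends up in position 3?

766: h=7 => slot 7
351: h=10 => slot 10
829: h=4 => slot 4
310: h=2 => slot 2
189: h=2, probe 2,3 => slot 3
423: h=5 => slot 5
Table: [-, -, 310, 189, 829, 423, -, 766, -, -, 351]

189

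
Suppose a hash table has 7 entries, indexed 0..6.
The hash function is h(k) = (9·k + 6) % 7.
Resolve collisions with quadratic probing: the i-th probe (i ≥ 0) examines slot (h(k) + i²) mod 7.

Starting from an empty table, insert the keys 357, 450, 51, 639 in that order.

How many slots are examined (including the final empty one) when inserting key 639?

3

Insert 357: h=6, slot 6 empty -> index 6.
Insert 450: h=3, slot 3 empty -> index 3.
Insert 51: h=3, slot 3 occupied -> index 4.
Insert 639: h=3, slots 3,4 occupied -> index 0.
Table: [639, —, —, 450, 51, —, 357]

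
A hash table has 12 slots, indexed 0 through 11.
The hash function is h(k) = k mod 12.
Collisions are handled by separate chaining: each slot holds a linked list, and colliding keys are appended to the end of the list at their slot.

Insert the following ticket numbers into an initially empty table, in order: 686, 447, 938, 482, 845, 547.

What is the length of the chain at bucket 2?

3

686 → bucket 2
447 → bucket 3
938 → bucket 2 (collision)
482 → bucket 2 (collision)
845 → bucket 5
547 → bucket 7
Final buckets:
0: —
1: —
2: 686 -> 938 -> 482
3: 447
4: —
5: 845
6: —
7: 547
8: —
9: —
10: —
11: —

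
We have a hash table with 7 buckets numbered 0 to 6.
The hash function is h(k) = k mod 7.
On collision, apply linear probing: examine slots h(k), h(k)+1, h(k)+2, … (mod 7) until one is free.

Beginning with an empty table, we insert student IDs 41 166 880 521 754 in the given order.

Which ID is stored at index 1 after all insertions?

754

41: h=6 → slot 6
166: h=5 → slot 5
880: h=5, probe 5,6,0 → slot 0
521: h=3 → slot 3
754: h=5, probe 5,6,0,1 → slot 1
Table: [880, 754, _, 521, _, 166, 41]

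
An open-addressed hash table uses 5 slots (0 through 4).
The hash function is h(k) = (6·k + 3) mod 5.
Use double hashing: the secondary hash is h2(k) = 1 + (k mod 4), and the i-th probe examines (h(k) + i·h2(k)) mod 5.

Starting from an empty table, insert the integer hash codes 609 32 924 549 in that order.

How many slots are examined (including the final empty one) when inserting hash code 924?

2

609 hashes to 2; slot 2 is free → place at 2.
32 hashes to 0; slot 0 is free → place at 0.
924 hashes to 2, h2=1; 2 taken → place at 3.
549 hashes to 2, h2=2; 2 taken → place at 4.
Table: [32, _, 609, 924, 549]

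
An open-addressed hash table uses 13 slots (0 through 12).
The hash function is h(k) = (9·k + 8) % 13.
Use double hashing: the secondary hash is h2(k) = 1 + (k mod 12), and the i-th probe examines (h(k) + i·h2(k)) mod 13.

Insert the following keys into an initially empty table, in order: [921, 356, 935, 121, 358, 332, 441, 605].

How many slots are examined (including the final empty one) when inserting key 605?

4

921: h=3 -> slot 3
356: h=1 -> slot 1
935: h=12 -> slot 12
121: h=5 -> slot 5
358: h=6 -> slot 6
332: h=6, h2=9, probe 6,2 -> slot 2
441: h=12, h2=10, probe 12,9 -> slot 9
605: h=6, h2=6, probe 6,12,5,11 -> slot 11
Table: [., 356, 332, 921, ., 121, 358, ., ., 441, ., 605, 935]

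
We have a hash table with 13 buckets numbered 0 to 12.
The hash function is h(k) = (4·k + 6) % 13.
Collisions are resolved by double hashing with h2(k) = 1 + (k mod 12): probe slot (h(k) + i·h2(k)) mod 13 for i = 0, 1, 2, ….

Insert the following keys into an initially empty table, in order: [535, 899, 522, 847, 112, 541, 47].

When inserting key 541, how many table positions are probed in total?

Insert 535: h=1, slot 1 empty => index 1.
Insert 899: h=1, h2=12, slot 1 occupied => index 0.
Insert 522: h=1, h2=7, slot 1 occupied => index 8.
Insert 847: h=1, h2=8, slot 1 occupied => index 9.
Insert 112: h=12, slot 12 empty => index 12.
Insert 541: h=12, h2=2, slots 12,1 occupied => index 3.
Insert 47: h=12, h2=12, slot 12 occupied => index 11.
Table: [899, 535, _, 541, _, _, _, _, 522, 847, _, 47, 112]

3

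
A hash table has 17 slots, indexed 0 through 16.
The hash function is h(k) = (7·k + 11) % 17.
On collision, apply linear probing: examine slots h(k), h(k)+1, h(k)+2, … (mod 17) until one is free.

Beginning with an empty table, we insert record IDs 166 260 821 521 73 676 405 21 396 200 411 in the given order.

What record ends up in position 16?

411

166 hashes to 0; slot 0 is free => place at 0.
260 hashes to 12; slot 12 is free => place at 12.
821 hashes to 12; 12 taken => place at 13.
521 hashes to 3; slot 3 is free => place at 3.
73 hashes to 12; 12,13 taken => place at 14.
676 hashes to 0; 0 taken => place at 1.
405 hashes to 7; slot 7 is free => place at 7.
21 hashes to 5; slot 5 is free => place at 5.
396 hashes to 12; 12,13,14 taken => place at 15.
200 hashes to 0; 0,1 taken => place at 2.
411 hashes to 15; 15 taken => place at 16.
Table: [166, 676, 200, 521, —, 21, —, 405, —, —, —, —, 260, 821, 73, 396, 411]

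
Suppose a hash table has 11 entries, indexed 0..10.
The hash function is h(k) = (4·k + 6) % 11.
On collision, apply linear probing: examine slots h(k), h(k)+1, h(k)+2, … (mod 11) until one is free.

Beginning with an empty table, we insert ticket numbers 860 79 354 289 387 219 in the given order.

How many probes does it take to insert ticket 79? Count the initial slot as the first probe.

Insert 860: h=3, slot 3 empty → index 3.
Insert 79: h=3, slot 3 occupied → index 4.
Insert 354: h=3, slots 3,4 occupied → index 5.
Insert 289: h=7, slot 7 empty → index 7.
Insert 387: h=3, slots 3,4,5 occupied → index 6.
Insert 219: h=2, slot 2 empty → index 2.
Table: [∅, ∅, 219, 860, 79, 354, 387, 289, ∅, ∅, ∅]

2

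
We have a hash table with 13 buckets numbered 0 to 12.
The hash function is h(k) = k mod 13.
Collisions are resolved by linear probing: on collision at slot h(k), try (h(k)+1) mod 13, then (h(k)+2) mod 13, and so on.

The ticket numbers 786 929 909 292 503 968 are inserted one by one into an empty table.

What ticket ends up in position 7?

929

786: h=6 -> slot 6
929: h=6, probe 6,7 -> slot 7
909: h=12 -> slot 12
292: h=6, probe 6,7,8 -> slot 8
503: h=9 -> slot 9
968: h=6, probe 6,7,8,9,10 -> slot 10
Table: [-, -, -, -, -, -, 786, 929, 292, 503, 968, -, 909]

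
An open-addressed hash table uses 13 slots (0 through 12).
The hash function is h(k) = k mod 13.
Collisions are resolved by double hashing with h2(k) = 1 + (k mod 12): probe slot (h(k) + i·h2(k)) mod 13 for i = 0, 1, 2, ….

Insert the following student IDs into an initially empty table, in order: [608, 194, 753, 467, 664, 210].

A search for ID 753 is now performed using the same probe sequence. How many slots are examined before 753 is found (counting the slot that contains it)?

2

608: h=10 → slot 10
194: h=12 → slot 12
753: h=12, h2=10, probe 12,9 → slot 9
467: h=12, h2=12, probe 12,11 → slot 11
664: h=1 → slot 1
210: h=2 → slot 2
Table: [∅, 664, 210, ∅, ∅, ∅, ∅, ∅, ∅, 753, 608, 467, 194]
Lookup 753: h=12, h2=10, probe 12,9 → found at 9.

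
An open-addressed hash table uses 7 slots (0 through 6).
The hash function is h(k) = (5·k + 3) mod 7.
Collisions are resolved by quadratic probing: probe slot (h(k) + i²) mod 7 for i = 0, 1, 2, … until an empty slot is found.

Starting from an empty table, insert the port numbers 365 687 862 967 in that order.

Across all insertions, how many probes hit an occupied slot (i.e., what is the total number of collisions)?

365: h=1 → slot 1
687: h=1, probe 1,2 → slot 2
862: h=1, probe 1,2,5 → slot 5
967: h=1, probe 1,2,5,3 → slot 3
Table: [-, 365, 687, 967, -, 862, -]

6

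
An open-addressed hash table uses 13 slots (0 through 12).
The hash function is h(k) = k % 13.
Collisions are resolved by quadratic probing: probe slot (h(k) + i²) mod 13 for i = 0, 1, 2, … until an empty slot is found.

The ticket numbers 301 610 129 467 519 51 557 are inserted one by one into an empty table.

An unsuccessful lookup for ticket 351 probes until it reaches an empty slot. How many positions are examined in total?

301 hashes to 2; slot 2 is free → place at 2.
610 hashes to 12; slot 12 is free → place at 12.
129 hashes to 12; 12 taken → place at 0.
467 hashes to 12; 12,0 taken → place at 3.
519 hashes to 12; 12,0,3 taken → place at 8.
51 hashes to 12; 12,0,3,8,2 taken → place at 11.
557 hashes to 11; 11,12,2 taken → place at 7.
Table: [129, -, 301, 467, -, -, -, 557, 519, -, -, 51, 610]
Lookup 351: h=0, probe 0,1 → slot 1 empty, not found.

2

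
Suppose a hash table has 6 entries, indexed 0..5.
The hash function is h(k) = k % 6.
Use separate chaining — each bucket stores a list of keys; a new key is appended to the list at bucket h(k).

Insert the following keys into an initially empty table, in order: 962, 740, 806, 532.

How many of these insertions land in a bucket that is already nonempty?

2

Insert 962: h=2, bucket 2 empty -> new chain.
Insert 740: h=2, bucket 2 nonempty -> append to chain.
Insert 806: h=2, bucket 2 nonempty -> append to chain.
Insert 532: h=4, bucket 4 empty -> new chain.
Final buckets:
0: —
1: —
2: 962 -> 740 -> 806
3: —
4: 532
5: —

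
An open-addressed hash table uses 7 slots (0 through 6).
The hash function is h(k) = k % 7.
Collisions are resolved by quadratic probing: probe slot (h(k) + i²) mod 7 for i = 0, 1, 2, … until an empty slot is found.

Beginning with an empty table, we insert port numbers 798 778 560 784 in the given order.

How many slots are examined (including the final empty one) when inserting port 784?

798 hashes to 0; slot 0 is free → place at 0.
778 hashes to 1; slot 1 is free → place at 1.
560 hashes to 0; 0,1 taken → place at 4.
784 hashes to 0; 0,1,4 taken → place at 2.
Table: [798, 778, 784, -, 560, -, -]

4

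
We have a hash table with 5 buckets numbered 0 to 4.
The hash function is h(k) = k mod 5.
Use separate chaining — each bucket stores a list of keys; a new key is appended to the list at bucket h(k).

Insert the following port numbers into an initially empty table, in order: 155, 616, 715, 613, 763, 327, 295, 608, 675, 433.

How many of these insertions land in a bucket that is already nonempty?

6

Insert 155: h=0, bucket 0 empty → new chain.
Insert 616: h=1, bucket 1 empty → new chain.
Insert 715: h=0, bucket 0 nonempty → append to chain.
Insert 613: h=3, bucket 3 empty → new chain.
Insert 763: h=3, bucket 3 nonempty → append to chain.
Insert 327: h=2, bucket 2 empty → new chain.
Insert 295: h=0, bucket 0 nonempty → append to chain.
Insert 608: h=3, bucket 3 nonempty → append to chain.
Insert 675: h=0, bucket 0 nonempty → append to chain.
Insert 433: h=3, bucket 3 nonempty → append to chain.
Final buckets:
0: 155 -> 715 -> 295 -> 675
1: 616
2: 327
3: 613 -> 763 -> 608 -> 433
4: .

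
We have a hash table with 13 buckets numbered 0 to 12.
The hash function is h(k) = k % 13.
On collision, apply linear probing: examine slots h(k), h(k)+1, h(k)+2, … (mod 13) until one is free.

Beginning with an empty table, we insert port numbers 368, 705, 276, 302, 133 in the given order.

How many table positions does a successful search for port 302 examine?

4

Insert 368: h=4, slot 4 empty → index 4.
Insert 705: h=3, slot 3 empty → index 3.
Insert 276: h=3, slots 3,4 occupied → index 5.
Insert 302: h=3, slots 3,4,5 occupied → index 6.
Insert 133: h=3, slots 3,4,5,6 occupied → index 7.
Table: [., ., ., 705, 368, 276, 302, 133, ., ., ., ., .]
Lookup 302: h=3, probe 3,4,5,6 → found at 6.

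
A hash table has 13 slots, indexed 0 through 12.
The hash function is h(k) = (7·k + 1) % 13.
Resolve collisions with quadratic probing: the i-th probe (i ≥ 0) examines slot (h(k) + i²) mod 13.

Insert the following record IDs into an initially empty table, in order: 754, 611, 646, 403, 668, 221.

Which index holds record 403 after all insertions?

Insert 754: h=1, slot 1 empty -> index 1.
Insert 611: h=1, slot 1 occupied -> index 2.
Insert 646: h=12, slot 12 empty -> index 12.
Insert 403: h=1, slots 1,2 occupied -> index 5.
Insert 668: h=10, slot 10 empty -> index 10.
Insert 221: h=1, slots 1,2,5,10 occupied -> index 4.
Table: [∅, 754, 611, ∅, 221, 403, ∅, ∅, ∅, ∅, 668, ∅, 646]

5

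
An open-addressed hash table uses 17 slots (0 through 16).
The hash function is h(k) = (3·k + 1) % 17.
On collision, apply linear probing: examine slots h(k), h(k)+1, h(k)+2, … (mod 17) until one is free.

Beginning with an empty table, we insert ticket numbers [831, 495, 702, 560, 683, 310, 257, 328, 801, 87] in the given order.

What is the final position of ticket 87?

11

831 hashes to 12; slot 12 is free → place at 12.
495 hashes to 7; slot 7 is free → place at 7.
702 hashes to 16; slot 16 is free → place at 16.
560 hashes to 15; slot 15 is free → place at 15.
683 hashes to 10; slot 10 is free → place at 10.
310 hashes to 13; slot 13 is free → place at 13.
257 hashes to 7; 7 taken → place at 8.
328 hashes to 16; 16 taken → place at 0.
801 hashes to 7; 7,8 taken → place at 9.
87 hashes to 7; 7,8,9,10 taken → place at 11.
Table: [328, _, _, _, _, _, _, 495, 257, 801, 683, 87, 831, 310, _, 560, 702]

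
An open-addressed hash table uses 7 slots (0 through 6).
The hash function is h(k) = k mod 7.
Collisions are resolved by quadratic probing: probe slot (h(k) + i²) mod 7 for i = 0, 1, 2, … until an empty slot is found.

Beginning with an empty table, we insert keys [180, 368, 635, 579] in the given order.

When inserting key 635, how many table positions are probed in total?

2

Insert 180: h=5, slot 5 empty => index 5.
Insert 368: h=4, slot 4 empty => index 4.
Insert 635: h=5, slot 5 occupied => index 6.
Insert 579: h=5, slots 5,6 occupied => index 2.
Table: [∅, ∅, 579, ∅, 368, 180, 635]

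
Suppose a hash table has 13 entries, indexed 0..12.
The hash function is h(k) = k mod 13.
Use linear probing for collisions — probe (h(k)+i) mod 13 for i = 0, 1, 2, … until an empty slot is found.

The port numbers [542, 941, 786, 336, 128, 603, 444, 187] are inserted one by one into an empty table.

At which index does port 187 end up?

Insert 542: h=9, slot 9 empty => index 9.
Insert 941: h=5, slot 5 empty => index 5.
Insert 786: h=6, slot 6 empty => index 6.
Insert 336: h=11, slot 11 empty => index 11.
Insert 128: h=11, slot 11 occupied => index 12.
Insert 603: h=5, slots 5,6 occupied => index 7.
Insert 444: h=2, slot 2 empty => index 2.
Insert 187: h=5, slots 5,6,7 occupied => index 8.
Table: [-, -, 444, -, -, 941, 786, 603, 187, 542, -, 336, 128]

8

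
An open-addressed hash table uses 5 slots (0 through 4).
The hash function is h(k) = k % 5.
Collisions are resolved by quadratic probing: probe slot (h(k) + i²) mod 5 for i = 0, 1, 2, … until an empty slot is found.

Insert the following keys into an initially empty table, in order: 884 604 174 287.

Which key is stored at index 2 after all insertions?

287

Insert 884: h=4, slot 4 empty => index 4.
Insert 604: h=4, slot 4 occupied => index 0.
Insert 174: h=4, slots 4,0 occupied => index 3.
Insert 287: h=2, slot 2 empty => index 2.
Table: [604, -, 287, 174, 884]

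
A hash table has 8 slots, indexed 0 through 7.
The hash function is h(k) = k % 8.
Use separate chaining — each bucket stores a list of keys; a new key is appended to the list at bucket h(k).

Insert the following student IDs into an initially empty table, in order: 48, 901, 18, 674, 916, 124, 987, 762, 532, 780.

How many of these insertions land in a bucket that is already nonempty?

5

48 -> bucket 0
901 -> bucket 5
18 -> bucket 2
674 -> bucket 2 (collision)
916 -> bucket 4
124 -> bucket 4 (collision)
987 -> bucket 3
762 -> bucket 2 (collision)
532 -> bucket 4 (collision)
780 -> bucket 4 (collision)
Final buckets:
0: 48
1: —
2: 18 -> 674 -> 762
3: 987
4: 916 -> 124 -> 532 -> 780
5: 901
6: —
7: —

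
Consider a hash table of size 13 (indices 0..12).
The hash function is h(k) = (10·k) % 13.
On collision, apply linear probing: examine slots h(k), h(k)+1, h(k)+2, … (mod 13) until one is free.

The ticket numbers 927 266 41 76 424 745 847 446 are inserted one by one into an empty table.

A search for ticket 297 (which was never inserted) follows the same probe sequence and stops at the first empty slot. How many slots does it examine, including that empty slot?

927 hashes to 1; slot 1 is free → place at 1.
266 hashes to 8; slot 8 is free → place at 8.
41 hashes to 7; slot 7 is free → place at 7.
76 hashes to 6; slot 6 is free → place at 6.
424 hashes to 2; slot 2 is free → place at 2.
745 hashes to 1; 1,2 taken → place at 3.
847 hashes to 7; 7,8 taken → place at 9.
446 hashes to 1; 1,2,3 taken → place at 4.
Table: [., 927, 424, 745, 446, ., 76, 41, 266, 847, ., ., .]
Lookup 297: h=6, probe 6,7,8,9,10 → slot 10 empty, not found.

5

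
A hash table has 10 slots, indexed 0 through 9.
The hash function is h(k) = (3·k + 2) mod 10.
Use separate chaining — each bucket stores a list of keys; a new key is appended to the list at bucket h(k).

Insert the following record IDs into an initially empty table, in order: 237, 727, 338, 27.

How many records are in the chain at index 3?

237 → bucket 3
727 → bucket 3 (collision)
338 → bucket 6
27 → bucket 3 (collision)
Final buckets:
0: .
1: .
2: .
3: 237 -> 727 -> 27
4: .
5: .
6: 338
7: .
8: .
9: .

3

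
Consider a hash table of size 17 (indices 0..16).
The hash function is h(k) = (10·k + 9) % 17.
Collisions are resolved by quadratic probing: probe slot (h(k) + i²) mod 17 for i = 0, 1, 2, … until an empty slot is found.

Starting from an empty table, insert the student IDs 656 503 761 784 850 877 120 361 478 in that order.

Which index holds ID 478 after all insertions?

13

Insert 656: h=7, slot 7 empty => index 7.
Insert 503: h=7, slot 7 occupied => index 8.
Insert 761: h=3, slot 3 empty => index 3.
Insert 784: h=12, slot 12 empty => index 12.
Insert 850: h=9, slot 9 empty => index 9.
Insert 877: h=7, slots 7,8 occupied => index 11.
Insert 120: h=2, slot 2 empty => index 2.
Insert 361: h=15, slot 15 empty => index 15.
Insert 478: h=12, slot 12 occupied => index 13.
Table: [-, -, 120, 761, -, -, -, 656, 503, 850, -, 877, 784, 478, -, 361, -]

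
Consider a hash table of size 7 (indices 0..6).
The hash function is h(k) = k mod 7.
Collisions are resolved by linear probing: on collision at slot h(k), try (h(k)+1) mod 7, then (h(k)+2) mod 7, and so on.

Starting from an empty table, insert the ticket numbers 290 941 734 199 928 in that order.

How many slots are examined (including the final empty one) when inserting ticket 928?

290 hashes to 3; slot 3 is free => place at 3.
941 hashes to 3; 3 taken => place at 4.
734 hashes to 6; slot 6 is free => place at 6.
199 hashes to 3; 3,4 taken => place at 5.
928 hashes to 4; 4,5,6 taken => place at 0.
Table: [928, -, -, 290, 941, 199, 734]

4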